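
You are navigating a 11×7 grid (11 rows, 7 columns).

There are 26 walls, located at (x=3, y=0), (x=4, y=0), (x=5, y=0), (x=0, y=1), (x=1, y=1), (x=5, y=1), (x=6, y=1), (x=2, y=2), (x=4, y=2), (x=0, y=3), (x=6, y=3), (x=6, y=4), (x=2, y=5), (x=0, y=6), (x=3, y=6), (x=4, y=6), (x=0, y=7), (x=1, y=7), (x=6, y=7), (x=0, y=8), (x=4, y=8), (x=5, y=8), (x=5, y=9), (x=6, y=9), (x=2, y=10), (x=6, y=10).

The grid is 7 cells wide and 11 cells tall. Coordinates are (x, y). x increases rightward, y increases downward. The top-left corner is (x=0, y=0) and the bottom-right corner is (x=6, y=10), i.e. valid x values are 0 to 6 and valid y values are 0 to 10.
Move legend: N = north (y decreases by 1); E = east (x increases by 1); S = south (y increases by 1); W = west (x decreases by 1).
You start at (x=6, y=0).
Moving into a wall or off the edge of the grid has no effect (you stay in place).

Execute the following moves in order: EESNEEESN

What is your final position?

Start: (x=6, y=0)
  E (east): blocked, stay at (x=6, y=0)
  E (east): blocked, stay at (x=6, y=0)
  S (south): blocked, stay at (x=6, y=0)
  N (north): blocked, stay at (x=6, y=0)
  [×3]E (east): blocked, stay at (x=6, y=0)
  S (south): blocked, stay at (x=6, y=0)
  N (north): blocked, stay at (x=6, y=0)
Final: (x=6, y=0)

Answer: Final position: (x=6, y=0)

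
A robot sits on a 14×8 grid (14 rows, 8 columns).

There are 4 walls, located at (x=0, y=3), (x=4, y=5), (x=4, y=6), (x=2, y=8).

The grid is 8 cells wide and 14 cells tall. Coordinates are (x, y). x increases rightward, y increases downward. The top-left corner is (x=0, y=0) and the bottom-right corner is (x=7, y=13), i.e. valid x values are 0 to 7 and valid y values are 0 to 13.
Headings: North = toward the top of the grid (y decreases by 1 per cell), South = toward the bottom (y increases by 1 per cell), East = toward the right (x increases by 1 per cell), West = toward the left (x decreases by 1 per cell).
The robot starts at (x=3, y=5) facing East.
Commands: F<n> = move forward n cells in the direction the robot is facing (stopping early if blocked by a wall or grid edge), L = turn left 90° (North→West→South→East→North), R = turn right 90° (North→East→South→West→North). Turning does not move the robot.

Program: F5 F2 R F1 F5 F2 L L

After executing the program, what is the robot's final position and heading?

Start: (x=3, y=5), facing East
  F5: move forward 0/5 (blocked), now at (x=3, y=5)
  F2: move forward 0/2 (blocked), now at (x=3, y=5)
  R: turn right, now facing South
  F1: move forward 1, now at (x=3, y=6)
  F5: move forward 5, now at (x=3, y=11)
  F2: move forward 2, now at (x=3, y=13)
  L: turn left, now facing East
  L: turn left, now facing North
Final: (x=3, y=13), facing North

Answer: Final position: (x=3, y=13), facing North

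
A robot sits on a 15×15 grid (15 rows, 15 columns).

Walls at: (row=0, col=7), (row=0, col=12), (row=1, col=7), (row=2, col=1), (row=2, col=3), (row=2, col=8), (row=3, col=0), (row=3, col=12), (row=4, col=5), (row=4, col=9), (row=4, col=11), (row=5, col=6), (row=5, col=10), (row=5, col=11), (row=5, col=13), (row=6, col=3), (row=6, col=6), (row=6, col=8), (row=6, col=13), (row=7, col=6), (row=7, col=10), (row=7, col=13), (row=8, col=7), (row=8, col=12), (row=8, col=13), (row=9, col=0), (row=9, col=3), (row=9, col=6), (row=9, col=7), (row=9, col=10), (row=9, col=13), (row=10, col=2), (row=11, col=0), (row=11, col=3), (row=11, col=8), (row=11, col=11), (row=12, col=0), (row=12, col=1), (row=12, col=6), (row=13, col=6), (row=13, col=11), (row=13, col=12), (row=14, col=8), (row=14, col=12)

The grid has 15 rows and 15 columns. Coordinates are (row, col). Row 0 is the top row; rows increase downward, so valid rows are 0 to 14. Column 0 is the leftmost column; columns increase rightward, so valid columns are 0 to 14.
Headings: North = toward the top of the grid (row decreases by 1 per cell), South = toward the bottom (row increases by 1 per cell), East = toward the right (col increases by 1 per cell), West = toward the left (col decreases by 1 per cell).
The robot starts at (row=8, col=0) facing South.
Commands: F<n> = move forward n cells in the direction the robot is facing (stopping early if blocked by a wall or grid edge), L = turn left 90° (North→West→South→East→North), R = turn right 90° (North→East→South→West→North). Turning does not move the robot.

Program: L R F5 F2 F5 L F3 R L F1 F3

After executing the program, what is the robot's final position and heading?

Start: (row=8, col=0), facing South
  L: turn left, now facing East
  R: turn right, now facing South
  F5: move forward 0/5 (blocked), now at (row=8, col=0)
  F2: move forward 0/2 (blocked), now at (row=8, col=0)
  F5: move forward 0/5 (blocked), now at (row=8, col=0)
  L: turn left, now facing East
  F3: move forward 3, now at (row=8, col=3)
  R: turn right, now facing South
  L: turn left, now facing East
  F1: move forward 1, now at (row=8, col=4)
  F3: move forward 2/3 (blocked), now at (row=8, col=6)
Final: (row=8, col=6), facing East

Answer: Final position: (row=8, col=6), facing East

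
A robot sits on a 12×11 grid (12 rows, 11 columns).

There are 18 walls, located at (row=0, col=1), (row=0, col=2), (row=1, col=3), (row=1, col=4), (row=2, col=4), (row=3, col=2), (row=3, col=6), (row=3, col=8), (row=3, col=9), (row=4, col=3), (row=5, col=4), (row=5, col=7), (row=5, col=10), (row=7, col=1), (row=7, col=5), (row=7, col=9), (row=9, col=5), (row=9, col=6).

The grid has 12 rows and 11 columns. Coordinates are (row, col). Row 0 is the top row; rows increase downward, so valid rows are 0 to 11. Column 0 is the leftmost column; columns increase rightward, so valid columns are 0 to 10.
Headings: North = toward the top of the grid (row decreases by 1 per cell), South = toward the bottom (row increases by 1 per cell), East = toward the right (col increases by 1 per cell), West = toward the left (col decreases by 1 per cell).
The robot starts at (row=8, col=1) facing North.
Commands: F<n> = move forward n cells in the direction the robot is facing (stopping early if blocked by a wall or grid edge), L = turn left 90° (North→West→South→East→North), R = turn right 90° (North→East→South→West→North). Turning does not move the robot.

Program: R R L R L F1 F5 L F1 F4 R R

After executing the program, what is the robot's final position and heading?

Start: (row=8, col=1), facing North
  R: turn right, now facing East
  R: turn right, now facing South
  L: turn left, now facing East
  R: turn right, now facing South
  L: turn left, now facing East
  F1: move forward 1, now at (row=8, col=2)
  F5: move forward 5, now at (row=8, col=7)
  L: turn left, now facing North
  F1: move forward 1, now at (row=7, col=7)
  F4: move forward 1/4 (blocked), now at (row=6, col=7)
  R: turn right, now facing East
  R: turn right, now facing South
Final: (row=6, col=7), facing South

Answer: Final position: (row=6, col=7), facing South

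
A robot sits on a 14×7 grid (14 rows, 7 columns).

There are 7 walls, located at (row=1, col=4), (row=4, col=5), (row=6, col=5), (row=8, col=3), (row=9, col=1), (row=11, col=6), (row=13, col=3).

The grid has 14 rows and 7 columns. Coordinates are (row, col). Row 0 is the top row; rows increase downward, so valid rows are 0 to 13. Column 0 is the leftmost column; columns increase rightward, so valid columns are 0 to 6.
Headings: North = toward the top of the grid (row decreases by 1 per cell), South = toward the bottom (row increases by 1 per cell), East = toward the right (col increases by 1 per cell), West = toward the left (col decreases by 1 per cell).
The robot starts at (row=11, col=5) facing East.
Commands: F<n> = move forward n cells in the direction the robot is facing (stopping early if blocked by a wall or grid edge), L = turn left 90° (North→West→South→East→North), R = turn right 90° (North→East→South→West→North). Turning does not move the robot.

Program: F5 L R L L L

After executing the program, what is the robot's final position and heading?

Start: (row=11, col=5), facing East
  F5: move forward 0/5 (blocked), now at (row=11, col=5)
  L: turn left, now facing North
  R: turn right, now facing East
  L: turn left, now facing North
  L: turn left, now facing West
  L: turn left, now facing South
Final: (row=11, col=5), facing South

Answer: Final position: (row=11, col=5), facing South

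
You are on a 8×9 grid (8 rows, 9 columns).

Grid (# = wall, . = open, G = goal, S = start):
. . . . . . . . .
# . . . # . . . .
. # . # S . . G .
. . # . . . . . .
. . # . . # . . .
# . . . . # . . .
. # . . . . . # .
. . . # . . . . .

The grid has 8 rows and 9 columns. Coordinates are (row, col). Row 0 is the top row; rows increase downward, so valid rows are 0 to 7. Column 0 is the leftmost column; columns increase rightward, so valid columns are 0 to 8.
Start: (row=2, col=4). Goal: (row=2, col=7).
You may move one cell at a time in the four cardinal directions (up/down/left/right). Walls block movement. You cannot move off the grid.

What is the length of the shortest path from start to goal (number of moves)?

BFS from (row=2, col=4) until reaching (row=2, col=7):
  Distance 0: (row=2, col=4)
  Distance 1: (row=2, col=5), (row=3, col=4)
  Distance 2: (row=1, col=5), (row=2, col=6), (row=3, col=3), (row=3, col=5), (row=4, col=4)
  Distance 3: (row=0, col=5), (row=1, col=6), (row=2, col=7), (row=3, col=6), (row=4, col=3), (row=5, col=4)  <- goal reached here
One shortest path (3 moves): (row=2, col=4) -> (row=2, col=5) -> (row=2, col=6) -> (row=2, col=7)

Answer: Shortest path length: 3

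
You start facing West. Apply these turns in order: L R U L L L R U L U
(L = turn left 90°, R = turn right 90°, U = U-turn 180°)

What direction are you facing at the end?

Answer: Final heading: South

Derivation:
Start: West
  L (left (90° counter-clockwise)) -> South
  R (right (90° clockwise)) -> West
  U (U-turn (180°)) -> East
  L (left (90° counter-clockwise)) -> North
  L (left (90° counter-clockwise)) -> West
  L (left (90° counter-clockwise)) -> South
  R (right (90° clockwise)) -> West
  U (U-turn (180°)) -> East
  L (left (90° counter-clockwise)) -> North
  U (U-turn (180°)) -> South
Final: South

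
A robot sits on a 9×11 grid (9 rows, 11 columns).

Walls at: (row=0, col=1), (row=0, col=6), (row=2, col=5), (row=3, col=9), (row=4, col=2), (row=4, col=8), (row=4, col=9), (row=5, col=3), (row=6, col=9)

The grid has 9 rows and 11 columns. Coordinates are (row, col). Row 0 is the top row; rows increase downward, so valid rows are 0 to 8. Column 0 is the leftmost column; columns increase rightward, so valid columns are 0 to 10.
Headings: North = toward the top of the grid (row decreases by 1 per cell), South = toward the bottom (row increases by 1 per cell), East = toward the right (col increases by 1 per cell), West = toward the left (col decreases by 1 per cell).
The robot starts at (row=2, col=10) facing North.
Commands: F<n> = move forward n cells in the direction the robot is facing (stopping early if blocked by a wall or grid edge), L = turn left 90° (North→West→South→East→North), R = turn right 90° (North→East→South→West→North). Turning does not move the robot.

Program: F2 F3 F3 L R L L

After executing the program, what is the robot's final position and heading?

Answer: Final position: (row=0, col=10), facing South

Derivation:
Start: (row=2, col=10), facing North
  F2: move forward 2, now at (row=0, col=10)
  F3: move forward 0/3 (blocked), now at (row=0, col=10)
  F3: move forward 0/3 (blocked), now at (row=0, col=10)
  L: turn left, now facing West
  R: turn right, now facing North
  L: turn left, now facing West
  L: turn left, now facing South
Final: (row=0, col=10), facing South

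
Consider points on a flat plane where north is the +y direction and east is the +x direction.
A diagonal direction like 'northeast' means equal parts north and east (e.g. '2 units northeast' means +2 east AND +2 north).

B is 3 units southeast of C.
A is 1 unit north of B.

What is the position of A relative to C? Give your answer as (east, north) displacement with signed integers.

Place C at the origin (east=0, north=0).
  B is 3 units southeast of C: delta (east=+3, north=-3); B at (east=3, north=-3).
  A is 1 unit north of B: delta (east=+0, north=+1); A at (east=3, north=-2).
Therefore A relative to C: (east=3, north=-2).

Answer: A is at (east=3, north=-2) relative to C.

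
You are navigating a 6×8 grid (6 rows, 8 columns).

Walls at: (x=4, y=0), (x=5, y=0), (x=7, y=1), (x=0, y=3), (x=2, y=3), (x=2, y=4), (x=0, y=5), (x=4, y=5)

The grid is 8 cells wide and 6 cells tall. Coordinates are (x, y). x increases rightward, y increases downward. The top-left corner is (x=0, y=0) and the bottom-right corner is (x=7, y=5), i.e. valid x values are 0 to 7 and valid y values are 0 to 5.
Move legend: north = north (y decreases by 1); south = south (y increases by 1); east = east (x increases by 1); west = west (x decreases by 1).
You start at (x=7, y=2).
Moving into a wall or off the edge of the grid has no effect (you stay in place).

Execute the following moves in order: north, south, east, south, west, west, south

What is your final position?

Start: (x=7, y=2)
  north (north): blocked, stay at (x=7, y=2)
  south (south): (x=7, y=2) -> (x=7, y=3)
  east (east): blocked, stay at (x=7, y=3)
  south (south): (x=7, y=3) -> (x=7, y=4)
  west (west): (x=7, y=4) -> (x=6, y=4)
  west (west): (x=6, y=4) -> (x=5, y=4)
  south (south): (x=5, y=4) -> (x=5, y=5)
Final: (x=5, y=5)

Answer: Final position: (x=5, y=5)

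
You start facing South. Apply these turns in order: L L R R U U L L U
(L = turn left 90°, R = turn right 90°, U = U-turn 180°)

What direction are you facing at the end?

Answer: Final heading: South

Derivation:
Start: South
  L (left (90° counter-clockwise)) -> East
  L (left (90° counter-clockwise)) -> North
  R (right (90° clockwise)) -> East
  R (right (90° clockwise)) -> South
  U (U-turn (180°)) -> North
  U (U-turn (180°)) -> South
  L (left (90° counter-clockwise)) -> East
  L (left (90° counter-clockwise)) -> North
  U (U-turn (180°)) -> South
Final: South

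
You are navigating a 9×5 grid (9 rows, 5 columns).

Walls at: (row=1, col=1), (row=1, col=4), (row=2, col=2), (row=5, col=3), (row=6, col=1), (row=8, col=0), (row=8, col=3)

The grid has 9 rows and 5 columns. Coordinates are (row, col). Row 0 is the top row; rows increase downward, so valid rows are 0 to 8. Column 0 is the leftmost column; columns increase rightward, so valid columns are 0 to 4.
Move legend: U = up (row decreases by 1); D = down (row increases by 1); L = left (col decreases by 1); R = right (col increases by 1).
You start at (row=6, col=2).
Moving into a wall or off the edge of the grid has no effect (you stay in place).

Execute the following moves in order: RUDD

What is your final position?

Answer: Final position: (row=7, col=3)

Derivation:
Start: (row=6, col=2)
  R (right): (row=6, col=2) -> (row=6, col=3)
  U (up): blocked, stay at (row=6, col=3)
  D (down): (row=6, col=3) -> (row=7, col=3)
  D (down): blocked, stay at (row=7, col=3)
Final: (row=7, col=3)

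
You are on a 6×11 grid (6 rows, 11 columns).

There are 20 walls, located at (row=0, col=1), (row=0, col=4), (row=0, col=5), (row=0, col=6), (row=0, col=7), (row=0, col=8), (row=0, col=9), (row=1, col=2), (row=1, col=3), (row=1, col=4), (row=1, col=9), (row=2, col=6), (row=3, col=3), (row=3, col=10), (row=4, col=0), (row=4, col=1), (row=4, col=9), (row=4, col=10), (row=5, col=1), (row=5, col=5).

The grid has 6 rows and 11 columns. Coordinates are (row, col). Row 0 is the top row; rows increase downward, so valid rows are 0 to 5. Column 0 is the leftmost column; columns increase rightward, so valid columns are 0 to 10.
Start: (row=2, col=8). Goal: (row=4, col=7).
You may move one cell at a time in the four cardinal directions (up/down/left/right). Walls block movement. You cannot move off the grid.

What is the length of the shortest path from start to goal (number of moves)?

BFS from (row=2, col=8) until reaching (row=4, col=7):
  Distance 0: (row=2, col=8)
  Distance 1: (row=1, col=8), (row=2, col=7), (row=2, col=9), (row=3, col=8)
  Distance 2: (row=1, col=7), (row=2, col=10), (row=3, col=7), (row=3, col=9), (row=4, col=8)
  Distance 3: (row=1, col=6), (row=1, col=10), (row=3, col=6), (row=4, col=7), (row=5, col=8)  <- goal reached here
One shortest path (3 moves): (row=2, col=8) -> (row=2, col=7) -> (row=3, col=7) -> (row=4, col=7)

Answer: Shortest path length: 3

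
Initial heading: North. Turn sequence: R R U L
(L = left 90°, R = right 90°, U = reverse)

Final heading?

Answer: Final heading: West

Derivation:
Start: North
  R (right (90° clockwise)) -> East
  R (right (90° clockwise)) -> South
  U (U-turn (180°)) -> North
  L (left (90° counter-clockwise)) -> West
Final: West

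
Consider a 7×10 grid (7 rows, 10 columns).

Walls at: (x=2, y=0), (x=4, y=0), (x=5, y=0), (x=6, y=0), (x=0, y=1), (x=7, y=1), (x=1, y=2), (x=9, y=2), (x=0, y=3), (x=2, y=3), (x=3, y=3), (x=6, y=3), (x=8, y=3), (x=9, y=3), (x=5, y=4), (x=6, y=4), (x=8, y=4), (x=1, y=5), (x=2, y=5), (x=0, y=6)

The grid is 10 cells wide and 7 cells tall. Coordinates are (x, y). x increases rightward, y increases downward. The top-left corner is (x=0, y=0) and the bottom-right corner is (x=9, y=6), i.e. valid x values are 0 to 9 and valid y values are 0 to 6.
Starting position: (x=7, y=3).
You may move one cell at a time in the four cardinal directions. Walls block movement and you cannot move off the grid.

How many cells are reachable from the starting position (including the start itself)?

BFS flood-fill from (x=7, y=3):
  Distance 0: (x=7, y=3)
  Distance 1: (x=7, y=2), (x=7, y=4)
  Distance 2: (x=6, y=2), (x=8, y=2), (x=7, y=5)
  Distance 3: (x=6, y=1), (x=8, y=1), (x=5, y=2), (x=6, y=5), (x=8, y=5), (x=7, y=6)
  Distance 4: (x=8, y=0), (x=5, y=1), (x=9, y=1), (x=4, y=2), (x=5, y=3), (x=5, y=5), (x=9, y=5), (x=6, y=6), (x=8, y=6)
  Distance 5: (x=7, y=0), (x=9, y=0), (x=4, y=1), (x=3, y=2), (x=4, y=3), (x=9, y=4), (x=4, y=5), (x=5, y=6), (x=9, y=6)
  Distance 6: (x=3, y=1), (x=2, y=2), (x=4, y=4), (x=3, y=5), (x=4, y=6)
  Distance 7: (x=3, y=0), (x=2, y=1), (x=3, y=4), (x=3, y=6)
  Distance 8: (x=1, y=1), (x=2, y=4), (x=2, y=6)
  Distance 9: (x=1, y=0), (x=1, y=4), (x=1, y=6)
  Distance 10: (x=0, y=0), (x=1, y=3), (x=0, y=4)
  Distance 11: (x=0, y=5)
Total reachable: 49 (grid has 50 open cells total)

Answer: Reachable cells: 49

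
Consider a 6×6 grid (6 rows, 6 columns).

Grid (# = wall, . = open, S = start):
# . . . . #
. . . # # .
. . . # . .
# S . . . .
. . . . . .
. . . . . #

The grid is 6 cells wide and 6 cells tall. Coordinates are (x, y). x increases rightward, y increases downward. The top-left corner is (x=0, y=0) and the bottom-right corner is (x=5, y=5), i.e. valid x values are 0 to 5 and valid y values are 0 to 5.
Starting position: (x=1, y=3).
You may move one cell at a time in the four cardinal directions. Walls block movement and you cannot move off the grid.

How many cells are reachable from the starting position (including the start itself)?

Answer: Reachable cells: 29

Derivation:
BFS flood-fill from (x=1, y=3):
  Distance 0: (x=1, y=3)
  Distance 1: (x=1, y=2), (x=2, y=3), (x=1, y=4)
  Distance 2: (x=1, y=1), (x=0, y=2), (x=2, y=2), (x=3, y=3), (x=0, y=4), (x=2, y=4), (x=1, y=5)
  Distance 3: (x=1, y=0), (x=0, y=1), (x=2, y=1), (x=4, y=3), (x=3, y=4), (x=0, y=5), (x=2, y=5)
  Distance 4: (x=2, y=0), (x=4, y=2), (x=5, y=3), (x=4, y=4), (x=3, y=5)
  Distance 5: (x=3, y=0), (x=5, y=2), (x=5, y=4), (x=4, y=5)
  Distance 6: (x=4, y=0), (x=5, y=1)
Total reachable: 29 (grid has 29 open cells total)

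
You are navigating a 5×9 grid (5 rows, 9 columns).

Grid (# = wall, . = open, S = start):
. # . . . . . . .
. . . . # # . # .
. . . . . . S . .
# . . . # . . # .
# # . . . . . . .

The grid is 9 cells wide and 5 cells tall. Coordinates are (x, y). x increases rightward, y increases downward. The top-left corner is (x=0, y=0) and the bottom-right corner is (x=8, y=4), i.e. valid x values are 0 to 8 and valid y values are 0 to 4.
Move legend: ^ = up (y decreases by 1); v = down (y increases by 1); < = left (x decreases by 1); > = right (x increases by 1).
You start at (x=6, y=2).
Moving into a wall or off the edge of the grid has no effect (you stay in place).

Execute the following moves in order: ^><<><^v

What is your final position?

Start: (x=6, y=2)
  ^ (up): (x=6, y=2) -> (x=6, y=1)
  > (right): blocked, stay at (x=6, y=1)
  < (left): blocked, stay at (x=6, y=1)
  < (left): blocked, stay at (x=6, y=1)
  > (right): blocked, stay at (x=6, y=1)
  < (left): blocked, stay at (x=6, y=1)
  ^ (up): (x=6, y=1) -> (x=6, y=0)
  v (down): (x=6, y=0) -> (x=6, y=1)
Final: (x=6, y=1)

Answer: Final position: (x=6, y=1)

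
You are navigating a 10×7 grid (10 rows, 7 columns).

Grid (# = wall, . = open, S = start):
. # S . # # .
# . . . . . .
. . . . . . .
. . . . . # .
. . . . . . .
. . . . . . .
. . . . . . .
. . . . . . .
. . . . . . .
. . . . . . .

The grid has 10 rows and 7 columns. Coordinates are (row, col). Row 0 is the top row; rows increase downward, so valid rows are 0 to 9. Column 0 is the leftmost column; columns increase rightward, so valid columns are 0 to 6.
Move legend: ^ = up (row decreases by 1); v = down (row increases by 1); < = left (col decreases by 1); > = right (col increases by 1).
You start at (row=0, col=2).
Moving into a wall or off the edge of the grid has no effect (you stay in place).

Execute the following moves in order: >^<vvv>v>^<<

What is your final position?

Answer: Final position: (row=3, col=2)

Derivation:
Start: (row=0, col=2)
  > (right): (row=0, col=2) -> (row=0, col=3)
  ^ (up): blocked, stay at (row=0, col=3)
  < (left): (row=0, col=3) -> (row=0, col=2)
  v (down): (row=0, col=2) -> (row=1, col=2)
  v (down): (row=1, col=2) -> (row=2, col=2)
  v (down): (row=2, col=2) -> (row=3, col=2)
  > (right): (row=3, col=2) -> (row=3, col=3)
  v (down): (row=3, col=3) -> (row=4, col=3)
  > (right): (row=4, col=3) -> (row=4, col=4)
  ^ (up): (row=4, col=4) -> (row=3, col=4)
  < (left): (row=3, col=4) -> (row=3, col=3)
  < (left): (row=3, col=3) -> (row=3, col=2)
Final: (row=3, col=2)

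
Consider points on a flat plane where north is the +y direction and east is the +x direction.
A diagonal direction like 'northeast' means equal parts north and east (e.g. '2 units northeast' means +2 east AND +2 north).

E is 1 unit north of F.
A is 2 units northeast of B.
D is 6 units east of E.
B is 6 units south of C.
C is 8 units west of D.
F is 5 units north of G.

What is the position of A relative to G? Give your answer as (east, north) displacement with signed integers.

Answer: A is at (east=0, north=2) relative to G.

Derivation:
Place G at the origin (east=0, north=0).
  F is 5 units north of G: delta (east=+0, north=+5); F at (east=0, north=5).
  E is 1 unit north of F: delta (east=+0, north=+1); E at (east=0, north=6).
  D is 6 units east of E: delta (east=+6, north=+0); D at (east=6, north=6).
  C is 8 units west of D: delta (east=-8, north=+0); C at (east=-2, north=6).
  B is 6 units south of C: delta (east=+0, north=-6); B at (east=-2, north=0).
  A is 2 units northeast of B: delta (east=+2, north=+2); A at (east=0, north=2).
Therefore A relative to G: (east=0, north=2).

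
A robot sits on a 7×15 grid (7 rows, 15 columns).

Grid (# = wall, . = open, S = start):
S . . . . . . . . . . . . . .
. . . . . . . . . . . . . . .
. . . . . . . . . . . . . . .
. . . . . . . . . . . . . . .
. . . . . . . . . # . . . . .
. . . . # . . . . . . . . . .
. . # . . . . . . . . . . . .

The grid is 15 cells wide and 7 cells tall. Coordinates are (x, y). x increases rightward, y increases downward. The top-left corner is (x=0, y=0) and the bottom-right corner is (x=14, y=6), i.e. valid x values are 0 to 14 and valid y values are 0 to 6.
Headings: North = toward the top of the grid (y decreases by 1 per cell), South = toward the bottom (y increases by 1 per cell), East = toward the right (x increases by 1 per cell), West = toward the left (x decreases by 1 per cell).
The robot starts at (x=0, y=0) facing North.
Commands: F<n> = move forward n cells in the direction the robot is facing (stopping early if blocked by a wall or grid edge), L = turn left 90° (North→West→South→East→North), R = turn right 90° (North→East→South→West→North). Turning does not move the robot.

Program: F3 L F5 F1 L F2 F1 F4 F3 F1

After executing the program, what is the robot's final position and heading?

Start: (x=0, y=0), facing North
  F3: move forward 0/3 (blocked), now at (x=0, y=0)
  L: turn left, now facing West
  F5: move forward 0/5 (blocked), now at (x=0, y=0)
  F1: move forward 0/1 (blocked), now at (x=0, y=0)
  L: turn left, now facing South
  F2: move forward 2, now at (x=0, y=2)
  F1: move forward 1, now at (x=0, y=3)
  F4: move forward 3/4 (blocked), now at (x=0, y=6)
  F3: move forward 0/3 (blocked), now at (x=0, y=6)
  F1: move forward 0/1 (blocked), now at (x=0, y=6)
Final: (x=0, y=6), facing South

Answer: Final position: (x=0, y=6), facing South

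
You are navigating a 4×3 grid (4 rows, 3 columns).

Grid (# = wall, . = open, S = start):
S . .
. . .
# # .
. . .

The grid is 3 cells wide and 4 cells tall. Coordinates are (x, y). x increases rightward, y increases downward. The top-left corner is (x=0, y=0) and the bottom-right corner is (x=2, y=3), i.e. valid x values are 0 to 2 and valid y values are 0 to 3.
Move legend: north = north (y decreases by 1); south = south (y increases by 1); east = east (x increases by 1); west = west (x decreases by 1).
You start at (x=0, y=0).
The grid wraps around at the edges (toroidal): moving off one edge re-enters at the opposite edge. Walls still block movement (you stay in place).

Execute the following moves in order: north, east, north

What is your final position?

Start: (x=0, y=0)
  north (north): (x=0, y=0) -> (x=0, y=3)
  east (east): (x=0, y=3) -> (x=1, y=3)
  north (north): blocked, stay at (x=1, y=3)
Final: (x=1, y=3)

Answer: Final position: (x=1, y=3)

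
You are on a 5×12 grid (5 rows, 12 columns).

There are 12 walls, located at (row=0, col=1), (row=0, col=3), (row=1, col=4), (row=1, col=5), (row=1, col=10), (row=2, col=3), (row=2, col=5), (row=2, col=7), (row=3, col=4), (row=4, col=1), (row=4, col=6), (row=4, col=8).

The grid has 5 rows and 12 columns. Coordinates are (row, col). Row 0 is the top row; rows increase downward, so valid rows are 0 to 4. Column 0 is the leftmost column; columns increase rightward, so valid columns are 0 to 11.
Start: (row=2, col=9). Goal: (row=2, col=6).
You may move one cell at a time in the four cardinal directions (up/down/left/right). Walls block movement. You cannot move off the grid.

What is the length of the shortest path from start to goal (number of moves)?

Answer: Shortest path length: 5

Derivation:
BFS from (row=2, col=9) until reaching (row=2, col=6):
  Distance 0: (row=2, col=9)
  Distance 1: (row=1, col=9), (row=2, col=8), (row=2, col=10), (row=3, col=9)
  Distance 2: (row=0, col=9), (row=1, col=8), (row=2, col=11), (row=3, col=8), (row=3, col=10), (row=4, col=9)
  Distance 3: (row=0, col=8), (row=0, col=10), (row=1, col=7), (row=1, col=11), (row=3, col=7), (row=3, col=11), (row=4, col=10)
  Distance 4: (row=0, col=7), (row=0, col=11), (row=1, col=6), (row=3, col=6), (row=4, col=7), (row=4, col=11)
  Distance 5: (row=0, col=6), (row=2, col=6), (row=3, col=5)  <- goal reached here
One shortest path (5 moves): (row=2, col=9) -> (row=2, col=8) -> (row=1, col=8) -> (row=1, col=7) -> (row=1, col=6) -> (row=2, col=6)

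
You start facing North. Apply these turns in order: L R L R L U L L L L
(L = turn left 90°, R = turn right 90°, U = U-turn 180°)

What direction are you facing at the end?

Start: North
  L (left (90° counter-clockwise)) -> West
  R (right (90° clockwise)) -> North
  L (left (90° counter-clockwise)) -> West
  R (right (90° clockwise)) -> North
  L (left (90° counter-clockwise)) -> West
  U (U-turn (180°)) -> East
  L (left (90° counter-clockwise)) -> North
  L (left (90° counter-clockwise)) -> West
  L (left (90° counter-clockwise)) -> South
  L (left (90° counter-clockwise)) -> East
Final: East

Answer: Final heading: East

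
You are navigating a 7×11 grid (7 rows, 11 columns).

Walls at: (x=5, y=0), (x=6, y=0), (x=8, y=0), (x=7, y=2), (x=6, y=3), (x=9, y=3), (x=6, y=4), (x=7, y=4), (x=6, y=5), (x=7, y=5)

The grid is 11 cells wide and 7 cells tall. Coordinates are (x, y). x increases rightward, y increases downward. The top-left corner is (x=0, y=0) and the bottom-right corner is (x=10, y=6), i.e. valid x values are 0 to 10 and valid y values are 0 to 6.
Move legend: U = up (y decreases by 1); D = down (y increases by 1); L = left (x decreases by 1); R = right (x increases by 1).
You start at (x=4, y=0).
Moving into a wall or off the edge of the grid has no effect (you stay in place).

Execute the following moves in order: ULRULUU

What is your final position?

Start: (x=4, y=0)
  U (up): blocked, stay at (x=4, y=0)
  L (left): (x=4, y=0) -> (x=3, y=0)
  R (right): (x=3, y=0) -> (x=4, y=0)
  U (up): blocked, stay at (x=4, y=0)
  L (left): (x=4, y=0) -> (x=3, y=0)
  U (up): blocked, stay at (x=3, y=0)
  U (up): blocked, stay at (x=3, y=0)
Final: (x=3, y=0)

Answer: Final position: (x=3, y=0)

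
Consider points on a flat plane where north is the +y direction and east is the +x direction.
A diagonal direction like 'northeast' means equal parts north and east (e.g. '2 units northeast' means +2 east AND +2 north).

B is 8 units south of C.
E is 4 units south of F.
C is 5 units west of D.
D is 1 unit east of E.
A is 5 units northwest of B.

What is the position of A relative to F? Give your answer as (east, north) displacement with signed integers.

Place F at the origin (east=0, north=0).
  E is 4 units south of F: delta (east=+0, north=-4); E at (east=0, north=-4).
  D is 1 unit east of E: delta (east=+1, north=+0); D at (east=1, north=-4).
  C is 5 units west of D: delta (east=-5, north=+0); C at (east=-4, north=-4).
  B is 8 units south of C: delta (east=+0, north=-8); B at (east=-4, north=-12).
  A is 5 units northwest of B: delta (east=-5, north=+5); A at (east=-9, north=-7).
Therefore A relative to F: (east=-9, north=-7).

Answer: A is at (east=-9, north=-7) relative to F.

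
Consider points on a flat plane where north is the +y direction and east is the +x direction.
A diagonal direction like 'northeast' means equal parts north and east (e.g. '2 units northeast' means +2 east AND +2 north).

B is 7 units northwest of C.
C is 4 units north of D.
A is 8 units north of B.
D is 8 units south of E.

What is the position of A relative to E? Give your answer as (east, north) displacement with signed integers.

Answer: A is at (east=-7, north=11) relative to E.

Derivation:
Place E at the origin (east=0, north=0).
  D is 8 units south of E: delta (east=+0, north=-8); D at (east=0, north=-8).
  C is 4 units north of D: delta (east=+0, north=+4); C at (east=0, north=-4).
  B is 7 units northwest of C: delta (east=-7, north=+7); B at (east=-7, north=3).
  A is 8 units north of B: delta (east=+0, north=+8); A at (east=-7, north=11).
Therefore A relative to E: (east=-7, north=11).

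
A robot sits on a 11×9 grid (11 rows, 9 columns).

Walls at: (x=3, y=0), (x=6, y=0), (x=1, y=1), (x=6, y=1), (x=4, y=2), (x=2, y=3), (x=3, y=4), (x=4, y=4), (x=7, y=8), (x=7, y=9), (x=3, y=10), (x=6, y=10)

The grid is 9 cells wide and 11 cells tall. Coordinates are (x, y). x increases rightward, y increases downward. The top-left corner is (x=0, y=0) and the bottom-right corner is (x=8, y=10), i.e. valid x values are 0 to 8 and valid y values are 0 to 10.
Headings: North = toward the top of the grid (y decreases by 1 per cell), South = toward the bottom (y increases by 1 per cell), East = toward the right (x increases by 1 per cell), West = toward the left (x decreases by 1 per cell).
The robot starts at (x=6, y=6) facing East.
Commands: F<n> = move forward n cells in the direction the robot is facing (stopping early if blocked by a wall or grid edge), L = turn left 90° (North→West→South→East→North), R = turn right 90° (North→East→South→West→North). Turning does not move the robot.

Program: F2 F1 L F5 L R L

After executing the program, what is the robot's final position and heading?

Start: (x=6, y=6), facing East
  F2: move forward 2, now at (x=8, y=6)
  F1: move forward 0/1 (blocked), now at (x=8, y=6)
  L: turn left, now facing North
  F5: move forward 5, now at (x=8, y=1)
  L: turn left, now facing West
  R: turn right, now facing North
  L: turn left, now facing West
Final: (x=8, y=1), facing West

Answer: Final position: (x=8, y=1), facing West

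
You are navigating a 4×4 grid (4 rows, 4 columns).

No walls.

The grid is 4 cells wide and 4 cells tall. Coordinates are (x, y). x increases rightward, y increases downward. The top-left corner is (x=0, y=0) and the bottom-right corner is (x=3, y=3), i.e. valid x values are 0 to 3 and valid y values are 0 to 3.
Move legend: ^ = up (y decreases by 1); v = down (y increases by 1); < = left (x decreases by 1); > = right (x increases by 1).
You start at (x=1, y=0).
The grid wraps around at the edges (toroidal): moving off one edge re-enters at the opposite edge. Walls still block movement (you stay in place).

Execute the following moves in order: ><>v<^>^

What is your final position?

Start: (x=1, y=0)
  > (right): (x=1, y=0) -> (x=2, y=0)
  < (left): (x=2, y=0) -> (x=1, y=0)
  > (right): (x=1, y=0) -> (x=2, y=0)
  v (down): (x=2, y=0) -> (x=2, y=1)
  < (left): (x=2, y=1) -> (x=1, y=1)
  ^ (up): (x=1, y=1) -> (x=1, y=0)
  > (right): (x=1, y=0) -> (x=2, y=0)
  ^ (up): (x=2, y=0) -> (x=2, y=3)
Final: (x=2, y=3)

Answer: Final position: (x=2, y=3)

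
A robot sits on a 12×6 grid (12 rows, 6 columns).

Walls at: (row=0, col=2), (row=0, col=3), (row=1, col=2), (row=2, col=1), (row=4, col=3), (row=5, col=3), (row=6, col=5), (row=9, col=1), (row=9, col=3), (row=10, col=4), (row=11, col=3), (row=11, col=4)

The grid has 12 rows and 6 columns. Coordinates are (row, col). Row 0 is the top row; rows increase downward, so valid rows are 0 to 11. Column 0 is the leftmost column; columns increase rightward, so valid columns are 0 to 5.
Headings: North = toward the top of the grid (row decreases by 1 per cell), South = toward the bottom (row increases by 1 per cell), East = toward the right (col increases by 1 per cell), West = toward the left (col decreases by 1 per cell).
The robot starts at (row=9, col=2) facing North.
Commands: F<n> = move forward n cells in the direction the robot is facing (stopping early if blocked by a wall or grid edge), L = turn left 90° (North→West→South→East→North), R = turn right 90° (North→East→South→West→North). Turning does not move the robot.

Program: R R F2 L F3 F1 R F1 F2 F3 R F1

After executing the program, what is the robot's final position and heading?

Start: (row=9, col=2), facing North
  R: turn right, now facing East
  R: turn right, now facing South
  F2: move forward 2, now at (row=11, col=2)
  L: turn left, now facing East
  F3: move forward 0/3 (blocked), now at (row=11, col=2)
  F1: move forward 0/1 (blocked), now at (row=11, col=2)
  R: turn right, now facing South
  F1: move forward 0/1 (blocked), now at (row=11, col=2)
  F2: move forward 0/2 (blocked), now at (row=11, col=2)
  F3: move forward 0/3 (blocked), now at (row=11, col=2)
  R: turn right, now facing West
  F1: move forward 1, now at (row=11, col=1)
Final: (row=11, col=1), facing West

Answer: Final position: (row=11, col=1), facing West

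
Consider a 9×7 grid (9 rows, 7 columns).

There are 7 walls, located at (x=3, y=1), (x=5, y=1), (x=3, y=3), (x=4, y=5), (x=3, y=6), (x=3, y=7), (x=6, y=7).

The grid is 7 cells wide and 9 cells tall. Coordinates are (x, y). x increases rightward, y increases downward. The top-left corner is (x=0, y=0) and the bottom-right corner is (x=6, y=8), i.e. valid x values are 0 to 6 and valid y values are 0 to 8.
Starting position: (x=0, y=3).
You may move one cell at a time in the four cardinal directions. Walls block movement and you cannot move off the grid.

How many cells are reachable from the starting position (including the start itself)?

Answer: Reachable cells: 56

Derivation:
BFS flood-fill from (x=0, y=3):
  Distance 0: (x=0, y=3)
  Distance 1: (x=0, y=2), (x=1, y=3), (x=0, y=4)
  Distance 2: (x=0, y=1), (x=1, y=2), (x=2, y=3), (x=1, y=4), (x=0, y=5)
  Distance 3: (x=0, y=0), (x=1, y=1), (x=2, y=2), (x=2, y=4), (x=1, y=5), (x=0, y=6)
  Distance 4: (x=1, y=0), (x=2, y=1), (x=3, y=2), (x=3, y=4), (x=2, y=5), (x=1, y=6), (x=0, y=7)
  Distance 5: (x=2, y=0), (x=4, y=2), (x=4, y=4), (x=3, y=5), (x=2, y=6), (x=1, y=7), (x=0, y=8)
  Distance 6: (x=3, y=0), (x=4, y=1), (x=5, y=2), (x=4, y=3), (x=5, y=4), (x=2, y=7), (x=1, y=8)
  Distance 7: (x=4, y=0), (x=6, y=2), (x=5, y=3), (x=6, y=4), (x=5, y=5), (x=2, y=8)
  Distance 8: (x=5, y=0), (x=6, y=1), (x=6, y=3), (x=6, y=5), (x=5, y=6), (x=3, y=8)
  Distance 9: (x=6, y=0), (x=4, y=6), (x=6, y=6), (x=5, y=7), (x=4, y=8)
  Distance 10: (x=4, y=7), (x=5, y=8)
  Distance 11: (x=6, y=8)
Total reachable: 56 (grid has 56 open cells total)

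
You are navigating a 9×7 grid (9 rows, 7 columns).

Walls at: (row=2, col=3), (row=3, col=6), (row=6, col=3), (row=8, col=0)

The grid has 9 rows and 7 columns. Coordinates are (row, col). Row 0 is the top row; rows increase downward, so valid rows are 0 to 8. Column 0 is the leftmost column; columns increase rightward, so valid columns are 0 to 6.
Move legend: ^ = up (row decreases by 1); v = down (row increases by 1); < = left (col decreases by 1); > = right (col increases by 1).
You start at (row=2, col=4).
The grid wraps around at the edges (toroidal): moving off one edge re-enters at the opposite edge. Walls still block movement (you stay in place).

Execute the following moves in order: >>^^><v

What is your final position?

Start: (row=2, col=4)
  > (right): (row=2, col=4) -> (row=2, col=5)
  > (right): (row=2, col=5) -> (row=2, col=6)
  ^ (up): (row=2, col=6) -> (row=1, col=6)
  ^ (up): (row=1, col=6) -> (row=0, col=6)
  > (right): (row=0, col=6) -> (row=0, col=0)
  < (left): (row=0, col=0) -> (row=0, col=6)
  v (down): (row=0, col=6) -> (row=1, col=6)
Final: (row=1, col=6)

Answer: Final position: (row=1, col=6)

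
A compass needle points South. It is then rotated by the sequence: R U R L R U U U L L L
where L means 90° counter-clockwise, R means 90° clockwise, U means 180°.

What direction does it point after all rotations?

Start: South
  R (right (90° clockwise)) -> West
  U (U-turn (180°)) -> East
  R (right (90° clockwise)) -> South
  L (left (90° counter-clockwise)) -> East
  R (right (90° clockwise)) -> South
  U (U-turn (180°)) -> North
  U (U-turn (180°)) -> South
  U (U-turn (180°)) -> North
  L (left (90° counter-clockwise)) -> West
  L (left (90° counter-clockwise)) -> South
  L (left (90° counter-clockwise)) -> East
Final: East

Answer: Final heading: East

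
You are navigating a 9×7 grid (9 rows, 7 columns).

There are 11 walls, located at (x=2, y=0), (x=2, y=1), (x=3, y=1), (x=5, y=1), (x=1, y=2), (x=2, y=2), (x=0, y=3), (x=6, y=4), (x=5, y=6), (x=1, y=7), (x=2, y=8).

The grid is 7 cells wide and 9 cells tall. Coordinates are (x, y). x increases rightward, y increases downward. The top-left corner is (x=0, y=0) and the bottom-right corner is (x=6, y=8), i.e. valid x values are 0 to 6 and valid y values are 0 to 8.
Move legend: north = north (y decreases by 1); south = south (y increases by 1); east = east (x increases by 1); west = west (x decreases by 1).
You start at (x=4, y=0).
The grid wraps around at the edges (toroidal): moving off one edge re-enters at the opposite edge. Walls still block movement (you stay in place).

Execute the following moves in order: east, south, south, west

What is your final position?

Start: (x=4, y=0)
  east (east): (x=4, y=0) -> (x=5, y=0)
  south (south): blocked, stay at (x=5, y=0)
  south (south): blocked, stay at (x=5, y=0)
  west (west): (x=5, y=0) -> (x=4, y=0)
Final: (x=4, y=0)

Answer: Final position: (x=4, y=0)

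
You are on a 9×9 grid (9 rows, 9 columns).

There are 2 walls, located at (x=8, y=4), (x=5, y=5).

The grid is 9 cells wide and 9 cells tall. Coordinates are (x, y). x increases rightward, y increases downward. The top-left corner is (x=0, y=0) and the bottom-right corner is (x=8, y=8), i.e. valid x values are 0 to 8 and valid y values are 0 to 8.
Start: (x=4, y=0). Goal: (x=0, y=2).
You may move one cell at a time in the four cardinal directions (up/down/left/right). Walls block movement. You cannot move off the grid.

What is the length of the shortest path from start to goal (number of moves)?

BFS from (x=4, y=0) until reaching (x=0, y=2):
  Distance 0: (x=4, y=0)
  Distance 1: (x=3, y=0), (x=5, y=0), (x=4, y=1)
  Distance 2: (x=2, y=0), (x=6, y=0), (x=3, y=1), (x=5, y=1), (x=4, y=2)
  Distance 3: (x=1, y=0), (x=7, y=0), (x=2, y=1), (x=6, y=1), (x=3, y=2), (x=5, y=2), (x=4, y=3)
  Distance 4: (x=0, y=0), (x=8, y=0), (x=1, y=1), (x=7, y=1), (x=2, y=2), (x=6, y=2), (x=3, y=3), (x=5, y=3), (x=4, y=4)
  Distance 5: (x=0, y=1), (x=8, y=1), (x=1, y=2), (x=7, y=2), (x=2, y=3), (x=6, y=3), (x=3, y=4), (x=5, y=4), (x=4, y=5)
  Distance 6: (x=0, y=2), (x=8, y=2), (x=1, y=3), (x=7, y=3), (x=2, y=4), (x=6, y=4), (x=3, y=5), (x=4, y=6)  <- goal reached here
One shortest path (6 moves): (x=4, y=0) -> (x=3, y=0) -> (x=2, y=0) -> (x=1, y=0) -> (x=0, y=0) -> (x=0, y=1) -> (x=0, y=2)

Answer: Shortest path length: 6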